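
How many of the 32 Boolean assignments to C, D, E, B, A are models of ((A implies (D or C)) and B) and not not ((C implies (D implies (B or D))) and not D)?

Initial set: {(((A implies (D or C)) and B) and not not ((C implies (D implies (B or D))) and not D))}.
(((A implies (D or C)) and B) and not not ((C implies (D implies (B or D))) and not D)): α-rule — add ((A implies (D or C)) and B), not not ((C implies (D implies (B or D))) and not D).
((A implies (D or C)) and B): α-rule — add (A implies (D or C)), B.
not not ((C implies (D implies (B or D))) and not D): drop double negation, giving ((C implies (D implies (B or D))) and not D).
((C implies (D implies (B or D))) and not D): α-rule — add (C implies (D implies (B or D))), not D.
(A implies (D or C)): β-rule — branch into not A  //  (D or C).
  branch 1 (add not A):
    (C implies (D implies (B or D))): β-rule — branch into not C  //  (D implies (B or D)).
      branch 1.1 (add not C):
        ○ open, literals {A=F, B=T, C=F, D=F}.
      branch 1.2 (add (D implies (B or D))):
        (D implies (B or D)): β-rule — branch into not D  //  (B or D).
          branch 1.2.1 (add not D):
            ○ open, literals {A=F, B=T, D=F}.
          branch 1.2.2 (add (B or D)):
            (B or D): β-rule — branch into B  //  D.
              branch 1.2.2.1 (add B):
                ○ open, literals {A=F, B=T, D=F}.
              branch 1.2.2.2 (add D):
                × closes — contains both D and not D.
  branch 2 (add (D or C)):
    (C implies (D implies (B or D))): β-rule — branch into not C  //  (D implies (B or D)).
      branch 2.1 (add not C):
        (D or C): β-rule — branch into D  //  C.
          branch 2.1.1 (add D):
            × closes — contains both D and not D.
          branch 2.1.2 (add C):
            × closes — contains both C and not C.
      branch 2.2 (add (D implies (B or D))):
        (D or C): β-rule — branch into D  //  C.
          branch 2.2.1 (add D):
            × closes — contains both D and not D.
          branch 2.2.2 (add C):
            (D implies (B or D)): β-rule — branch into not D  //  (B or D).
              branch 2.2.2.1 (add not D):
                ○ open, literals {B=T, C=T, D=F}.
              branch 2.2.2.2 (add (B or D)):
                (B or D): β-rule — branch into B  //  D.
                  branch 2.2.2.2.1 (add B):
                    ○ open, literals {B=T, C=T, D=F}.
                  branch 2.2.2.2.2 (add D):
                    × closes — contains both D and not D.
5 branches closed, 5 open.
Each open branch fixes some atoms; the unmentioned ones are free. Counting distinct full assignments: branch {A=F, B=T, C=F, D=F} (E) contributes 2 new; branch {A=F, B=T, D=F} (C, E) contributes 2 new; branch {A=F, B=T, D=F} (C, E) contributes 0 new; branch {B=T, C=T, D=F} (E, A) contributes 2 new; branch {B=T, C=T, D=F} (E, A) contributes 0 new. Total: 6.

6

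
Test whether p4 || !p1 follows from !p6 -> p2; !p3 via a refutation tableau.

Initial set: {(!p6 -> p2); !p3; !(p4 || !p1)}.
!(p4 || !p1): α-rule — add !p4, !!p1.
(!p6 -> p2): β-rule — branch into !!p6  //  p2.
  branch 1 (add !!p6):
    ○ open, literals {p1=1, p3=0, p4=0, p6=1}.
  branch 2 (add p2):
    ○ open, literals {p1=1, p2=1, p3=0, p4=0}.
0 branches closed, 2 open.
An open branch gives a countermodel: p1=1, p3=0, p4=0, p6=1 (unmentioned atoms arbitrary); the premises hold there but the conclusion fails.

No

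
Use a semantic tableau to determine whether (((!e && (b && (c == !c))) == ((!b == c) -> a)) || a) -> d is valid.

Assume the negation and expand:
Initial set: {!((((!e && (b && (c == !c))) == ((!b == c) -> a)) || a) -> d)}.
!((((!e && (b && (c == !c))) == ((!b == c) -> a)) || a) -> d): α-rule — add (((!e && (b && (c == !c))) == ((!b == c) -> a)) || a), !d.
(((!e && (b && (c == !c))) == ((!b == c) -> a)) || a): β-rule — branch into ((!e && (b && (c == !c))) == ((!b == c) -> a))  //  a.
  branch 1 (add ((!e && (b && (c == !c))) == ((!b == c) -> a))):
    ((!e && (b && (c == !c))) == ((!b == c) -> a)): β-rule — branch into (!e && (b && (c == !c))), ((!b == c) -> a)  //  !(!e && (b && (c == !c))), !((!b == c) -> a).
      branch 1.1 (add (!e && (b && (c == !c))), ((!b == c) -> a)):
        (!e && (b && (c == !c))): α-rule — add !e, (b && (c == !c)).
        (b && (c == !c)): α-rule — add b, (c == !c).
        ((!b == c) -> a): β-rule — branch into !(!b == c)  //  a.
          branch 1.1.1 (add !(!b == c)):
            (c == !c): β-rule — branch into c, !c  //  !c, !!c.
              branch 1.1.1.1 (add c, !c):
                × closes — contains both c and !c.
              branch 1.1.1.2 (add !c, !!c):
                × closes — contains both c and !c.
          branch 1.1.2 (add a):
            (c == !c): β-rule — branch into c, !c  //  !c, !!c.
              branch 1.1.2.1 (add c, !c):
                × closes — contains both c and !c.
              branch 1.1.2.2 (add !c, !!c):
                × closes — contains both c and !c.
      branch 1.2 (add !(!e && (b && (c == !c))), !((!b == c) -> a)):
        !((!b == c) -> a): α-rule — add (!b == c), !a.
        !(!e && (b && (c == !c))): β-rule — branch into !!e  //  !(b && (c == !c)).
          branch 1.2.1 (add !!e):
            (!b == c): β-rule — branch into !b, c  //  !!b, !c.
              branch 1.2.1.1 (add !b, c):
                ○ open, literals {a=false, b=false, c=true, d=false, e=true}.
              branch 1.2.1.2 (add !!b, !c):
                ○ open, literals {a=false, b=true, c=false, d=false, e=true}.
          branch 1.2.2 (add !(b && (c == !c))):
            (!b == c): β-rule — branch into !b, c  //  !!b, !c.
              branch 1.2.2.1 (add !b, c):
                !(b && (c == !c)): β-rule — branch into !b  //  !(c == !c).
                  branch 1.2.2.1.1 (add !b):
                    ○ open, literals {a=false, b=false, c=true, d=false}.
                  branch 1.2.2.1.2 (add !(c == !c)):
                    !(c == !c): β-rule — branch into c, !!c  //  !c, !c.
                      branch 1.2.2.1.2.1 (add c, !!c):
                        ○ open, literals {a=false, b=false, c=true, d=false}.
                      branch 1.2.2.1.2.2 (add !c, !c):
                        × closes — contains both c and !c.
              branch 1.2.2.2 (add !!b, !c):
                !(b && (c == !c)): β-rule — branch into !b  //  !(c == !c).
                  branch 1.2.2.2.1 (add !b):
                    × closes — contains both b and !b.
                  branch 1.2.2.2.2 (add !(c == !c)):
                    !(c == !c): β-rule — branch into c, !!c  //  !c, !c.
                      branch 1.2.2.2.2.1 (add c, !!c):
                        × closes — contains both c and !c.
                      branch 1.2.2.2.2.2 (add !c, !c):
                        ○ open, literals {a=false, b=true, c=false, d=false}.
  branch 2 (add a):
    ○ open, literals {a=true, d=false}.
7 branches closed, 6 open.
An open branch gives a countermodel: a=false, b=false, c=true, d=false, e=true (unmentioned atoms arbitrary); under it the original formula is false.

Not valid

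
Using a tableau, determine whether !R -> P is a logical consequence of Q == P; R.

Initial set: {(Q == P); R; !(!R -> P)}.
!(!R -> P): α-rule — add !R, !P.
× closes — contains both R and !R.
All 1 branch closes.
Every branch closed, so the premises entail the conclusion.

Yes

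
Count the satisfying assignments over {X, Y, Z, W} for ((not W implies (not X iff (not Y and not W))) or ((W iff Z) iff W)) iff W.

Initial set: {T (((not W implies (not X iff (not Y and not W))) or ((W iff Z) iff W)) iff W)}.
T (((not W implies (not X iff (not Y and not W))) or ((W iff Z) iff W)) iff W): β-rule — branch into T ((not W implies (not X iff (not Y and not W))) or ((W iff Z) iff W)), T W  //  F ((not W implies (not X iff (not Y and not W))) or ((W iff Z) iff W)), F W.
  branch 1 (add T ((not W implies (not X iff (not Y and not W))) or ((W iff Z) iff W)), T W):
    T ((not W implies (not X iff (not Y and not W))) or ((W iff Z) iff W)): β-rule — branch into T (not W implies (not X iff (not Y and not W)))  //  T ((W iff Z) iff W).
      branch 1.1 (add T (not W implies (not X iff (not Y and not W)))):
        T (not W implies (not X iff (not Y and not W))): β-rule — branch into F not W  //  T (not X iff (not Y and not W)).
          branch 1.1.1 (add F not W):
            ○ open, literals {W=true}.
          branch 1.1.2 (add T (not X iff (not Y and not W))):
            T (not X iff (not Y and not W)): β-rule — branch into T not X, T (not Y and not W)  //  F not X, F (not Y and not W).
              branch 1.1.2.1 (add T not X, T (not Y and not W)):
                T (not Y and not W): α-rule — add T not Y, T not W.
                × closes — contains both W and not W.
              branch 1.1.2.2 (add F not X, F (not Y and not W)):
                F (not Y and not W): β-rule — branch into F not Y  //  F not W.
                  branch 1.1.2.2.1 (add F not Y):
                    ○ open, literals {W=true, X=true, Y=true}.
                  branch 1.1.2.2.2 (add F not W):
                    ○ open, literals {W=true, X=true}.
      branch 1.2 (add T ((W iff Z) iff W)):
        T ((W iff Z) iff W): β-rule — branch into T (W iff Z), T W  //  F (W iff Z), F W.
          branch 1.2.1 (add T (W iff Z), T W):
            T (W iff Z): β-rule — branch into T W, T Z  //  F W, F Z.
              branch 1.2.1.1 (add T W, T Z):
                ○ open, literals {W=true, Z=true}.
              branch 1.2.1.2 (add F W, F Z):
                × closes — contains both W and not W.
          branch 1.2.2 (add F (W iff Z), F W):
            × closes — contains both W and not W.
  branch 2 (add F ((not W implies (not X iff (not Y and not W))) or ((W iff Z) iff W)), F W):
    F ((not W implies (not X iff (not Y and not W))) or ((W iff Z) iff W)): α-rule — add F (not W implies (not X iff (not Y and not W))), F ((W iff Z) iff W).
    F (not W implies (not X iff (not Y and not W))): α-rule — add T not W, F (not X iff (not Y and not W)).
    F ((W iff Z) iff W): β-rule — branch into T (W iff Z), F W  //  F (W iff Z), T W.
      branch 2.1 (add T (W iff Z), F W):
        F (not X iff (not Y and not W)): β-rule — branch into T not X, F (not Y and not W)  //  F not X, T (not Y and not W).
          branch 2.1.1 (add T not X, F (not Y and not W)):
            T (W iff Z): β-rule — branch into T W, T Z  //  F W, F Z.
              branch 2.1.1.1 (add T W, T Z):
                × closes — contains both W and not W.
              branch 2.1.1.2 (add F W, F Z):
                F (not Y and not W): β-rule — branch into F not Y  //  F not W.
                  branch 2.1.1.2.1 (add F not Y):
                    ○ open, literals {W=false, X=false, Y=true, Z=false}.
                  branch 2.1.1.2.2 (add F not W):
                    × closes — contains both W and not W.
          branch 2.1.2 (add F not X, T (not Y and not W)):
            T (not Y and not W): α-rule — add T not Y, T not W.
            T (W iff Z): β-rule — branch into T W, T Z  //  F W, F Z.
              branch 2.1.2.1 (add T W, T Z):
                × closes — contains both W and not W.
              branch 2.1.2.2 (add F W, F Z):
                ○ open, literals {W=false, X=true, Y=false, Z=false}.
      branch 2.2 (add F (W iff Z), T W):
        × closes — contains both W and not W.
7 branches closed, 6 open.
Each open branch fixes some atoms; the unmentioned ones are free. Counting distinct full assignments: branch {W=true} (X, Y, Z) contributes 8 new; branch {W=true, X=true, Y=true} (Z) contributes 0 new; branch {W=true, X=true} (Y, Z) contributes 0 new; branch {W=true, Z=true} (X, Y) contributes 0 new; branch {W=false, X=false, Y=true, Z=false} (none free) contributes 1 new; branch {W=false, X=true, Y=false, Z=false} (none free) contributes 1 new. Total: 10.

10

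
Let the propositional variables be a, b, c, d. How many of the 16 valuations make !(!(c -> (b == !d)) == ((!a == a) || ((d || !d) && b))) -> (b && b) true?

Initial set: {T (!(!(c -> (b == !d)) == ((!a == a) || ((d || !d) && b))) -> (b && b))}.
T (!(!(c -> (b == !d)) == ((!a == a) || ((d || !d) && b))) -> (b && b)): β-rule — branch into F !(!(c -> (b == !d)) == ((!a == a) || ((d || !d) && b)))  //  T (b && b).
  branch 1 (add F !(!(c -> (b == !d)) == ((!a == a) || ((d || !d) && b)))):
    F !(!(c -> (b == !d)) == ((!a == a) || ((d || !d) && b))): β-rule — branch into T !(c -> (b == !d)), T ((!a == a) || ((d || !d) && b))  //  F !(c -> (b == !d)), F ((!a == a) || ((d || !d) && b)).
      branch 1.1 (add T !(c -> (b == !d)), T ((!a == a) || ((d || !d) && b))):
        T !(c -> (b == !d)): α-rule — add T c, F (b == !d).
        T ((!a == a) || ((d || !d) && b)): β-rule — branch into T (!a == a)  //  T ((d || !d) && b).
          branch 1.1.1 (add T (!a == a)):
            F (b == !d): β-rule — branch into T b, F !d  //  F b, T !d.
              branch 1.1.1.1 (add T b, F !d):
                T (!a == a): β-rule — branch into T !a, T a  //  F !a, F a.
                  branch 1.1.1.1.1 (add T !a, T a):
                    × closes — contains both a and !a.
                  branch 1.1.1.1.2 (add F !a, F a):
                    × closes — contains both a and !a.
              branch 1.1.1.2 (add F b, T !d):
                T (!a == a): β-rule — branch into T !a, T a  //  F !a, F a.
                  branch 1.1.1.2.1 (add T !a, T a):
                    × closes — contains both a and !a.
                  branch 1.1.1.2.2 (add F !a, F a):
                    × closes — contains both a and !a.
          branch 1.1.2 (add T ((d || !d) && b)):
            T ((d || !d) && b): α-rule — add T (d || !d), T b.
            F (b == !d): β-rule — branch into T b, F !d  //  F b, T !d.
              branch 1.1.2.1 (add T b, F !d):
                T (d || !d): β-rule — branch into T d  //  T !d.
                  branch 1.1.2.1.1 (add T d):
                    ○ open, literals {b=T, c=T, d=T}.
                  branch 1.1.2.1.2 (add T !d):
                    × closes — contains both d and !d.
              branch 1.1.2.2 (add F b, T !d):
                × closes — contains both b and !b.
      branch 1.2 (add F !(c -> (b == !d)), F ((!a == a) || ((d || !d) && b))):
        F ((!a == a) || ((d || !d) && b)): α-rule — add F (!a == a), F ((d || !d) && b).
        F !(c -> (b == !d)): β-rule — branch into F c  //  T (b == !d).
          branch 1.2.1 (add F c):
            F (!a == a): β-rule — branch into T !a, F a  //  F !a, T a.
              branch 1.2.1.1 (add T !a, F a):
                F ((d || !d) && b): β-rule — branch into F (d || !d)  //  F b.
                  branch 1.2.1.1.1 (add F (d || !d)):
                    F (d || !d): α-rule — add F d, F !d.
                    × closes — contains both d and !d.
                  branch 1.2.1.1.2 (add F b):
                    ○ open, literals {a=F, b=F, c=F}.
              branch 1.2.1.2 (add F !a, T a):
                F ((d || !d) && b): β-rule — branch into F (d || !d)  //  F b.
                  branch 1.2.1.2.1 (add F (d || !d)):
                    F (d || !d): α-rule — add F d, F !d.
                    × closes — contains both d and !d.
                  branch 1.2.1.2.2 (add F b):
                    ○ open, literals {a=T, b=F, c=F}.
          branch 1.2.2 (add T (b == !d)):
            F (!a == a): β-rule — branch into T !a, F a  //  F !a, T a.
              branch 1.2.2.1 (add T !a, F a):
                F ((d || !d) && b): β-rule — branch into F (d || !d)  //  F b.
                  branch 1.2.2.1.1 (add F (d || !d)):
                    F (d || !d): α-rule — add F d, F !d.
                    × closes — contains both d and !d.
                  branch 1.2.2.1.2 (add F b):
                    T (b == !d): β-rule — branch into T b, T !d  //  F b, F !d.
                      branch 1.2.2.1.2.1 (add T b, T !d):
                        × closes — contains both b and !b.
                      branch 1.2.2.1.2.2 (add F b, F !d):
                        ○ open, literals {a=F, b=F, d=T}.
              branch 1.2.2.2 (add F !a, T a):
                F ((d || !d) && b): β-rule — branch into F (d || !d)  //  F b.
                  branch 1.2.2.2.1 (add F (d || !d)):
                    F (d || !d): α-rule — add F d, F !d.
                    × closes — contains both d and !d.
                  branch 1.2.2.2.2 (add F b):
                    T (b == !d): β-rule — branch into T b, T !d  //  F b, F !d.
                      branch 1.2.2.2.2.1 (add T b, T !d):
                        × closes — contains both b and !b.
                      branch 1.2.2.2.2.2 (add F b, F !d):
                        ○ open, literals {a=T, b=F, d=T}.
  branch 2 (add T (b && b)):
    T (b && b): α-rule — add T b, T b.
    ○ open, literals {b=T}.
12 branches closed, 6 open.
Each open branch fixes some atoms; the unmentioned ones are free. Counting distinct full assignments: branch {b=T, c=T, d=T} (a) contributes 2 new; branch {a=F, b=F, c=F} (d) contributes 2 new; branch {a=T, b=F, c=F} (d) contributes 2 new; branch {a=F, b=F, d=T} (c) contributes 1 new; branch {a=T, b=F, d=T} (c) contributes 1 new; branch {b=T} (a, c, d) contributes 6 new. Total: 14.

14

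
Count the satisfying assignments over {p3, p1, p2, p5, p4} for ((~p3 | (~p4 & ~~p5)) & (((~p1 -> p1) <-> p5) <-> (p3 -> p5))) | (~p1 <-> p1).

Initial set: {T (((~p3 | (~p4 & ~~p5)) & (((~p1 -> p1) <-> p5) <-> (p3 -> p5))) | (~p1 <-> p1))}.
T (((~p3 | (~p4 & ~~p5)) & (((~p1 -> p1) <-> p5) <-> (p3 -> p5))) | (~p1 <-> p1)): β-rule — branch into T ((~p3 | (~p4 & ~~p5)) & (((~p1 -> p1) <-> p5) <-> (p3 -> p5)))  //  T (~p1 <-> p1).
  branch 1 (add T ((~p3 | (~p4 & ~~p5)) & (((~p1 -> p1) <-> p5) <-> (p3 -> p5)))):
    T ((~p3 | (~p4 & ~~p5)) & (((~p1 -> p1) <-> p5) <-> (p3 -> p5))): α-rule — add T (~p3 | (~p4 & ~~p5)), T (((~p1 -> p1) <-> p5) <-> (p3 -> p5)).
    T (~p3 | (~p4 & ~~p5)): β-rule — branch into T ~p3  //  T (~p4 & ~~p5).
      branch 1.1 (add T ~p3):
        T (((~p1 -> p1) <-> p5) <-> (p3 -> p5)): β-rule — branch into T ((~p1 -> p1) <-> p5), T (p3 -> p5)  //  F ((~p1 -> p1) <-> p5), F (p3 -> p5).
          branch 1.1.1 (add T ((~p1 -> p1) <-> p5), T (p3 -> p5)):
            T ((~p1 -> p1) <-> p5): β-rule — branch into T (~p1 -> p1), T p5  //  F (~p1 -> p1), F p5.
              branch 1.1.1.1 (add T (~p1 -> p1), T p5):
                T (p3 -> p5): β-rule — branch into F p3  //  T p5.
                  branch 1.1.1.1.1 (add F p3):
                    T (~p1 -> p1): β-rule — branch into F ~p1  //  T p1.
                      branch 1.1.1.1.1.1 (add F ~p1):
                        ○ open, literals {p1=true, p3=false, p5=true}.
                      branch 1.1.1.1.1.2 (add T p1):
                        ○ open, literals {p1=true, p3=false, p5=true}.
                  branch 1.1.1.1.2 (add T p5):
                    T (~p1 -> p1): β-rule — branch into F ~p1  //  T p1.
                      branch 1.1.1.1.2.1 (add F ~p1):
                        ○ open, literals {p1=true, p3=false, p5=true}.
                      branch 1.1.1.1.2.2 (add T p1):
                        ○ open, literals {p1=true, p3=false, p5=true}.
              branch 1.1.1.2 (add F (~p1 -> p1), F p5):
                F (~p1 -> p1): α-rule — add T ~p1, F p1.
                T (p3 -> p5): β-rule — branch into F p3  //  T p5.
                  branch 1.1.1.2.1 (add F p3):
                    ○ open, literals {p1=false, p3=false, p5=false}.
                  branch 1.1.1.2.2 (add T p5):
                    × closes — contains both p5 and ~p5.
          branch 1.1.2 (add F ((~p1 -> p1) <-> p5), F (p3 -> p5)):
            F (p3 -> p5): α-rule — add T p3, F p5.
            × closes — contains both p3 and ~p3.
      branch 1.2 (add T (~p4 & ~~p5)):
        T (~p4 & ~~p5): α-rule — add T ~p4, T ~~p5.
        T ~~p5: drop double negation, giving T p5.
        T (((~p1 -> p1) <-> p5) <-> (p3 -> p5)): β-rule — branch into T ((~p1 -> p1) <-> p5), T (p3 -> p5)  //  F ((~p1 -> p1) <-> p5), F (p3 -> p5).
          branch 1.2.1 (add T ((~p1 -> p1) <-> p5), T (p3 -> p5)):
            T ((~p1 -> p1) <-> p5): β-rule — branch into T (~p1 -> p1), T p5  //  F (~p1 -> p1), F p5.
              branch 1.2.1.1 (add T (~p1 -> p1), T p5):
                T (p3 -> p5): β-rule — branch into F p3  //  T p5.
                  branch 1.2.1.1.1 (add F p3):
                    T (~p1 -> p1): β-rule — branch into F ~p1  //  T p1.
                      branch 1.2.1.1.1.1 (add F ~p1):
                        ○ open, literals {p1=true, p3=false, p4=false, p5=true}.
                      branch 1.2.1.1.1.2 (add T p1):
                        ○ open, literals {p1=true, p3=false, p4=false, p5=true}.
                  branch 1.2.1.1.2 (add T p5):
                    T (~p1 -> p1): β-rule — branch into F ~p1  //  T p1.
                      branch 1.2.1.1.2.1 (add F ~p1):
                        ○ open, literals {p1=true, p4=false, p5=true}.
                      branch 1.2.1.1.2.2 (add T p1):
                        ○ open, literals {p1=true, p4=false, p5=true}.
              branch 1.2.1.2 (add F (~p1 -> p1), F p5):
                × closes — contains both p5 and ~p5.
          branch 1.2.2 (add F ((~p1 -> p1) <-> p5), F (p3 -> p5)):
            F (p3 -> p5): α-rule — add T p3, F p5.
            × closes — contains both p5 and ~p5.
  branch 2 (add T (~p1 <-> p1)):
    T (~p1 <-> p1): β-rule — branch into T ~p1, T p1  //  F ~p1, F p1.
      branch 2.1 (add T ~p1, T p1):
        × closes — contains both p1 and ~p1.
      branch 2.2 (add F ~p1, F p1):
        × closes — contains both p1 and ~p1.
6 branches closed, 9 open.
Each open branch fixes some atoms; the unmentioned ones are free. Counting distinct full assignments: branch {p1=true, p3=false, p5=true} (p2, p4) contributes 4 new; branch {p1=true, p3=false, p5=true} (p2, p4) contributes 0 new; branch {p1=true, p3=false, p5=true} (p2, p4) contributes 0 new; branch {p1=true, p3=false, p5=true} (p2, p4) contributes 0 new; branch {p1=false, p3=false, p5=false} (p2, p4) contributes 4 new; branch {p1=true, p3=false, p4=false, p5=true} (p2) contributes 0 new; branch {p1=true, p3=false, p4=false, p5=true} (p2) contributes 0 new; branch {p1=true, p4=false, p5=true} (p3, p2) contributes 2 new; branch {p1=true, p4=false, p5=true} (p3, p2) contributes 0 new. Total: 10.

10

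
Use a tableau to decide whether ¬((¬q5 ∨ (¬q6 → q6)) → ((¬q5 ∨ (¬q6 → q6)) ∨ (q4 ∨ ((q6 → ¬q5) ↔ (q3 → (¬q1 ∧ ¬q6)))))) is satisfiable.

Unsatisfiable

Initial set: {¬((¬q5 ∨ (¬q6 → q6)) → ((¬q5 ∨ (¬q6 → q6)) ∨ (q4 ∨ ((q6 → ¬q5) ↔ (q3 → (¬q1 ∧ ¬q6))))))}.
¬((¬q5 ∨ (¬q6 → q6)) → ((¬q5 ∨ (¬q6 → q6)) ∨ (q4 ∨ ((q6 → ¬q5) ↔ (q3 → (¬q1 ∧ ¬q6)))))): α-rule — add (¬q5 ∨ (¬q6 → q6)), ¬((¬q5 ∨ (¬q6 → q6)) ∨ (q4 ∨ ((q6 → ¬q5) ↔ (q3 → (¬q1 ∧ ¬q6))))).
¬((¬q5 ∨ (¬q6 → q6)) ∨ (q4 ∨ ((q6 → ¬q5) ↔ (q3 → (¬q1 ∧ ¬q6))))): α-rule — add ¬(¬q5 ∨ (¬q6 → q6)), ¬(q4 ∨ ((q6 → ¬q5) ↔ (q3 → (¬q1 ∧ ¬q6)))).
¬(¬q5 ∨ (¬q6 → q6)): α-rule — add ¬¬q5, ¬(¬q6 → q6).
¬(q4 ∨ ((q6 → ¬q5) ↔ (q3 → (¬q1 ∧ ¬q6)))): α-rule — add ¬q4, ¬((q6 → ¬q5) ↔ (q3 → (¬q1 ∧ ¬q6))).
¬(¬q6 → q6): α-rule — add ¬q6, ¬q6.
(¬q5 ∨ (¬q6 → q6)): β-rule — branch into ¬q5  //  (¬q6 → q6).
  branch 1 (add ¬q5):
    × closes — contains both q5 and ¬q5.
  branch 2 (add (¬q6 → q6)):
    ¬((q6 → ¬q5) ↔ (q3 → (¬q1 ∧ ¬q6))): β-rule — branch into (q6 → ¬q5), ¬(q3 → (¬q1 ∧ ¬q6))  //  ¬(q6 → ¬q5), (q3 → (¬q1 ∧ ¬q6)).
      branch 2.1 (add (q6 → ¬q5), ¬(q3 → (¬q1 ∧ ¬q6))):
        ¬(q3 → (¬q1 ∧ ¬q6)): α-rule — add q3, ¬(¬q1 ∧ ¬q6).
        (¬q6 → q6): β-rule — branch into ¬¬q6  //  q6.
          branch 2.1.1 (add ¬¬q6):
            × closes — contains both q6 and ¬q6.
          branch 2.1.2 (add q6):
            × closes — contains both q6 and ¬q6.
      branch 2.2 (add ¬(q6 → ¬q5), (q3 → (¬q1 ∧ ¬q6))):
        ¬(q6 → ¬q5): α-rule — add q6, ¬¬q5.
        × closes — contains both q6 and ¬q6.
All 4 branches close.
Every branch closed; the formula is unsatisfiable.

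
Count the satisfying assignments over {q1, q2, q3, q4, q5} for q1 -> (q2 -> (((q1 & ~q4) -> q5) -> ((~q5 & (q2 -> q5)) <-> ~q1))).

Initial set: {(q1 -> (q2 -> (((q1 & ~q4) -> q5) -> ((~q5 & (q2 -> q5)) <-> ~q1))))}.
(q1 -> (q2 -> (((q1 & ~q4) -> q5) -> ((~q5 & (q2 -> q5)) <-> ~q1)))): β-rule — branch into ~q1  //  (q2 -> (((q1 & ~q4) -> q5) -> ((~q5 & (q2 -> q5)) <-> ~q1))).
  branch 1 (add ~q1):
    ○ open, literals {q1=0}.
  branch 2 (add (q2 -> (((q1 & ~q4) -> q5) -> ((~q5 & (q2 -> q5)) <-> ~q1)))):
    (q2 -> (((q1 & ~q4) -> q5) -> ((~q5 & (q2 -> q5)) <-> ~q1))): β-rule — branch into ~q2  //  (((q1 & ~q4) -> q5) -> ((~q5 & (q2 -> q5)) <-> ~q1)).
      branch 2.1 (add ~q2):
        ○ open, literals {q2=0}.
      branch 2.2 (add (((q1 & ~q4) -> q5) -> ((~q5 & (q2 -> q5)) <-> ~q1))):
        (((q1 & ~q4) -> q5) -> ((~q5 & (q2 -> q5)) <-> ~q1)): β-rule — branch into ~((q1 & ~q4) -> q5)  //  ((~q5 & (q2 -> q5)) <-> ~q1).
          branch 2.2.1 (add ~((q1 & ~q4) -> q5)):
            ~((q1 & ~q4) -> q5): α-rule — add (q1 & ~q4), ~q5.
            (q1 & ~q4): α-rule — add q1, ~q4.
            ○ open, literals {q1=1, q4=0, q5=0}.
          branch 2.2.2 (add ((~q5 & (q2 -> q5)) <-> ~q1)):
            ((~q5 & (q2 -> q5)) <-> ~q1): β-rule — branch into (~q5 & (q2 -> q5)), ~q1  //  ~(~q5 & (q2 -> q5)), ~~q1.
              branch 2.2.2.1 (add (~q5 & (q2 -> q5)), ~q1):
                (~q5 & (q2 -> q5)): α-rule — add ~q5, (q2 -> q5).
                (q2 -> q5): β-rule — branch into ~q2  //  q5.
                  branch 2.2.2.1.1 (add ~q2):
                    ○ open, literals {q1=0, q2=0, q5=0}.
                  branch 2.2.2.1.2 (add q5):
                    × closes — contains both q5 and ~q5.
              branch 2.2.2.2 (add ~(~q5 & (q2 -> q5)), ~~q1):
                ~(~q5 & (q2 -> q5)): β-rule — branch into ~~q5  //  ~(q2 -> q5).
                  branch 2.2.2.2.1 (add ~~q5):
                    ○ open, literals {q1=1, q5=1}.
                  branch 2.2.2.2.2 (add ~(q2 -> q5)):
                    ~(q2 -> q5): α-rule — add q2, ~q5.
                    ○ open, literals {q1=1, q2=1, q5=0}.
1 branch closed, 6 open.
Each open branch fixes some atoms; the unmentioned ones are free. Counting distinct full assignments: branch {q1=0} (q2, q3, q4, q5) contributes 16 new; branch {q2=0} (q1, q3, q4, q5) contributes 8 new; branch {q1=1, q4=0, q5=0} (q2, q3) contributes 2 new; branch {q1=0, q2=0, q5=0} (q3, q4) contributes 0 new; branch {q1=1, q5=1} (q2, q3, q4) contributes 4 new; branch {q1=1, q2=1, q5=0} (q3, q4) contributes 2 new. Total: 32.

32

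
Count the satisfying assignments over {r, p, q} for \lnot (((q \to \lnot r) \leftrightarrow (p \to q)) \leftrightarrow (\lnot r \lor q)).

Initial set: {\lnot (((q \to \lnot r) \leftrightarrow (p \to q)) \leftrightarrow (\lnot r \lor q))}.
\lnot (((q \to \lnot r) \leftrightarrow (p \to q)) \leftrightarrow (\lnot r \lor q)): β-rule — branch into ((q \to \lnot r) \leftrightarrow (p \to q)), \lnot (\lnot r \lor q)  //  \lnot ((q \to \lnot r) \leftrightarrow (p \to q)), (\lnot r \lor q).
  branch 1 (add ((q \to \lnot r) \leftrightarrow (p \to q)), \lnot (\lnot r \lor q)):
    \lnot (\lnot r \lor q): α-rule — add \lnot \lnot r, \lnot q.
    ((q \to \lnot r) \leftrightarrow (p \to q)): β-rule — branch into (q \to \lnot r), (p \to q)  //  \lnot (q \to \lnot r), \lnot (p \to q).
      branch 1.1 (add (q \to \lnot r), (p \to q)):
        (q \to \lnot r): β-rule — branch into \lnot q  //  \lnot r.
          branch 1.1.1 (add \lnot q):
            (p \to q): β-rule — branch into \lnot p  //  q.
              branch 1.1.1.1 (add \lnot p):
                ○ open, literals {p=F, q=F, r=T}.
              branch 1.1.1.2 (add q):
                × closes — contains both q and \lnot q.
          branch 1.1.2 (add \lnot r):
            × closes — contains both r and \lnot r.
      branch 1.2 (add \lnot (q \to \lnot r), \lnot (p \to q)):
        \lnot (q \to \lnot r): α-rule — add q, \lnot \lnot r.
        × closes — contains both q and \lnot q.
  branch 2 (add \lnot ((q \to \lnot r) \leftrightarrow (p \to q)), (\lnot r \lor q)):
    \lnot ((q \to \lnot r) \leftrightarrow (p \to q)): β-rule — branch into (q \to \lnot r), \lnot (p \to q)  //  \lnot (q \to \lnot r), (p \to q).
      branch 2.1 (add (q \to \lnot r), \lnot (p \to q)):
        \lnot (p \to q): α-rule — add p, \lnot q.
        (\lnot r \lor q): β-rule — branch into \lnot r  //  q.
          branch 2.1.1 (add \lnot r):
            (q \to \lnot r): β-rule — branch into \lnot q  //  \lnot r.
              branch 2.1.1.1 (add \lnot q):
                ○ open, literals {p=T, q=F, r=F}.
              branch 2.1.1.2 (add \lnot r):
                ○ open, literals {p=T, q=F, r=F}.
          branch 2.1.2 (add q):
            × closes — contains both q and \lnot q.
      branch 2.2 (add \lnot (q \to \lnot r), (p \to q)):
        \lnot (q \to \lnot r): α-rule — add q, \lnot \lnot r.
        (\lnot r \lor q): β-rule — branch into \lnot r  //  q.
          branch 2.2.1 (add \lnot r):
            × closes — contains both r and \lnot r.
          branch 2.2.2 (add q):
            (p \to q): β-rule — branch into \lnot p  //  q.
              branch 2.2.2.1 (add \lnot p):
                ○ open, literals {p=F, q=T, r=T}.
              branch 2.2.2.2 (add q):
                ○ open, literals {q=T, r=T}.
5 branches closed, 5 open.
Each open branch fixes some atoms; the unmentioned ones are free. Counting distinct full assignments: branch {p=F, q=F, r=T} (none free) contributes 1 new; branch {p=T, q=F, r=F} (none free) contributes 1 new; branch {p=T, q=F, r=F} (none free) contributes 0 new; branch {p=F, q=T, r=T} (none free) contributes 1 new; branch {q=T, r=T} (p) contributes 1 new. Total: 4.

4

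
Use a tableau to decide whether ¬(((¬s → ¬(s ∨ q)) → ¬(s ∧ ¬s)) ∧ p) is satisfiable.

Satisfiable

Initial set: {¬(((¬s → ¬(s ∨ q)) → ¬(s ∧ ¬s)) ∧ p)}.
¬(((¬s → ¬(s ∨ q)) → ¬(s ∧ ¬s)) ∧ p): β-rule — branch into ¬((¬s → ¬(s ∨ q)) → ¬(s ∧ ¬s))  //  ¬p.
  branch 1 (add ¬((¬s → ¬(s ∨ q)) → ¬(s ∧ ¬s))):
    ¬((¬s → ¬(s ∨ q)) → ¬(s ∧ ¬s)): α-rule — add (¬s → ¬(s ∨ q)), ¬¬(s ∧ ¬s).
    ¬¬(s ∧ ¬s): α-rule — add s, ¬s.
    × closes — contains both s and ¬s.
  branch 2 (add ¬p):
    ○ open, literals {p=F}.
1 branch closed, 1 open.
An open branch gives a satisfying assignment: p=F.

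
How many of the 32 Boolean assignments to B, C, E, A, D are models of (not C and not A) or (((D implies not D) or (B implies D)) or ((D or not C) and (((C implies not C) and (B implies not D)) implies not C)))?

32

Initial set: {T ((not C and not A) or (((D implies not D) or (B implies D)) or ((D or not C) and (((C implies not C) and (B implies not D)) implies not C))))}.
T ((not C and not A) or (((D implies not D) or (B implies D)) or ((D or not C) and (((C implies not C) and (B implies not D)) implies not C)))): β-rule — branch into T (not C and not A)  //  T (((D implies not D) or (B implies D)) or ((D or not C) and (((C implies not C) and (B implies not D)) implies not C))).
  branch 1 (add T (not C and not A)):
    T (not C and not A): α-rule — add T not C, T not A.
    ○ open, literals {A=false, C=false}.
  branch 2 (add T (((D implies not D) or (B implies D)) or ((D or not C) and (((C implies not C) and (B implies not D)) implies not C)))):
    T (((D implies not D) or (B implies D)) or ((D or not C) and (((C implies not C) and (B implies not D)) implies not C))): β-rule — branch into T ((D implies not D) or (B implies D))  //  T ((D or not C) and (((C implies not C) and (B implies not D)) implies not C)).
      branch 2.1 (add T ((D implies not D) or (B implies D))):
        T ((D implies not D) or (B implies D)): β-rule — branch into T (D implies not D)  //  T (B implies D).
          branch 2.1.1 (add T (D implies not D)):
            T (D implies not D): β-rule — branch into F D  //  T not D.
              branch 2.1.1.1 (add F D):
                ○ open, literals {D=false}.
              branch 2.1.1.2 (add T not D):
                ○ open, literals {D=false}.
          branch 2.1.2 (add T (B implies D)):
            T (B implies D): β-rule — branch into F B  //  T D.
              branch 2.1.2.1 (add F B):
                ○ open, literals {B=false}.
              branch 2.1.2.2 (add T D):
                ○ open, literals {D=true}.
      branch 2.2 (add T ((D or not C) and (((C implies not C) and (B implies not D)) implies not C))):
        T ((D or not C) and (((C implies not C) and (B implies not D)) implies not C)): α-rule — add T (D or not C), T (((C implies not C) and (B implies not D)) implies not C).
        T (D or not C): β-rule — branch into T D  //  T not C.
          branch 2.2.1 (add T D):
            T (((C implies not C) and (B implies not D)) implies not C): β-rule — branch into F ((C implies not C) and (B implies not D))  //  T not C.
              branch 2.2.1.1 (add F ((C implies not C) and (B implies not D))):
                F ((C implies not C) and (B implies not D)): β-rule — branch into F (C implies not C)  //  F (B implies not D).
                  branch 2.2.1.1.1 (add F (C implies not C)):
                    F (C implies not C): α-rule — add T C, F not C.
                    ○ open, literals {C=true, D=true}.
                  branch 2.2.1.1.2 (add F (B implies not D)):
                    F (B implies not D): α-rule — add T B, F not D.
                    ○ open, literals {B=true, D=true}.
              branch 2.2.1.2 (add T not C):
                ○ open, literals {C=false, D=true}.
          branch 2.2.2 (add T not C):
            T (((C implies not C) and (B implies not D)) implies not C): β-rule — branch into F ((C implies not C) and (B implies not D))  //  T not C.
              branch 2.2.2.1 (add F ((C implies not C) and (B implies not D))):
                F ((C implies not C) and (B implies not D)): β-rule — branch into F (C implies not C)  //  F (B implies not D).
                  branch 2.2.2.1.1 (add F (C implies not C)):
                    F (C implies not C): α-rule — add T C, F not C.
                    × closes — contains both C and not C.
                  branch 2.2.2.1.2 (add F (B implies not D)):
                    F (B implies not D): α-rule — add T B, F not D.
                    ○ open, literals {B=true, C=false, D=true}.
              branch 2.2.2.2 (add T not C):
                ○ open, literals {C=false}.
1 branch closed, 10 open.
Each open branch fixes some atoms; the unmentioned ones are free. Counting distinct full assignments: branch {A=false, C=false} (B, E, D) contributes 8 new; branch {D=false} (B, C, E, A) contributes 12 new; branch {D=false} (B, C, E, A) contributes 0 new; branch {B=false} (C, E, A, D) contributes 6 new; branch {D=true} (B, C, E, A) contributes 6 new; branch {C=true, D=true} (B, E, A) contributes 0 new; branch {B=true, D=true} (C, E, A) contributes 0 new; branch {C=false, D=true} (B, E, A) contributes 0 new; branch {B=true, C=false, D=true} (E, A) contributes 0 new; branch {C=false} (B, E, A, D) contributes 0 new. Total: 32.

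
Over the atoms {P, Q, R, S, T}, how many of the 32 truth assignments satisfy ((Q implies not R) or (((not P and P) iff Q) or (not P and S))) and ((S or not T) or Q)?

Initial set: {(((Q implies not R) or (((not P and P) iff Q) or (not P and S))) and ((S or not T) or Q))}.
(((Q implies not R) or (((not P and P) iff Q) or (not P and S))) and ((S or not T) or Q)): α-rule — add ((Q implies not R) or (((not P and P) iff Q) or (not P and S))), ((S or not T) or Q).
((Q implies not R) or (((not P and P) iff Q) or (not P and S))): β-rule — branch into (Q implies not R)  //  (((not P and P) iff Q) or (not P and S)).
  branch 1 (add (Q implies not R)):
    ((S or not T) or Q): β-rule — branch into (S or not T)  //  Q.
      branch 1.1 (add (S or not T)):
        (Q implies not R): β-rule — branch into not Q  //  not R.
          branch 1.1.1 (add not Q):
            (S or not T): β-rule — branch into S  //  not T.
              branch 1.1.1.1 (add S):
                ○ open, literals {Q=F, S=T}.
              branch 1.1.1.2 (add not T):
                ○ open, literals {Q=F, T=F}.
          branch 1.1.2 (add not R):
            (S or not T): β-rule — branch into S  //  not T.
              branch 1.1.2.1 (add S):
                ○ open, literals {R=F, S=T}.
              branch 1.1.2.2 (add not T):
                ○ open, literals {R=F, T=F}.
      branch 1.2 (add Q):
        (Q implies not R): β-rule — branch into not Q  //  not R.
          branch 1.2.1 (add not Q):
            × closes — contains both Q and not Q.
          branch 1.2.2 (add not R):
            ○ open, literals {Q=T, R=F}.
  branch 2 (add (((not P and P) iff Q) or (not P and S))):
    ((S or not T) or Q): β-rule — branch into (S or not T)  //  Q.
      branch 2.1 (add (S or not T)):
        (((not P and P) iff Q) or (not P and S)): β-rule — branch into ((not P and P) iff Q)  //  (not P and S).
          branch 2.1.1 (add ((not P and P) iff Q)):
            (S or not T): β-rule — branch into S  //  not T.
              branch 2.1.1.1 (add S):
                ((not P and P) iff Q): β-rule — branch into (not P and P), Q  //  not (not P and P), not Q.
                  branch 2.1.1.1.1 (add (not P and P), Q):
                    (not P and P): α-rule — add not P, P.
                    × closes — contains both P and not P.
                  branch 2.1.1.1.2 (add not (not P and P), not Q):
                    not (not P and P): β-rule — branch into not not P  //  not P.
                      branch 2.1.1.1.2.1 (add not not P):
                        ○ open, literals {P=T, Q=F, S=T}.
                      branch 2.1.1.1.2.2 (add not P):
                        ○ open, literals {P=F, Q=F, S=T}.
              branch 2.1.1.2 (add not T):
                ((not P and P) iff Q): β-rule — branch into (not P and P), Q  //  not (not P and P), not Q.
                  branch 2.1.1.2.1 (add (not P and P), Q):
                    (not P and P): α-rule — add not P, P.
                    × closes — contains both P and not P.
                  branch 2.1.1.2.2 (add not (not P and P), not Q):
                    not (not P and P): β-rule — branch into not not P  //  not P.
                      branch 2.1.1.2.2.1 (add not not P):
                        ○ open, literals {P=T, Q=F, T=F}.
                      branch 2.1.1.2.2.2 (add not P):
                        ○ open, literals {P=F, Q=F, T=F}.
          branch 2.1.2 (add (not P and S)):
            (not P and S): α-rule — add not P, S.
            (S or not T): β-rule — branch into S  //  not T.
              branch 2.1.2.1 (add S):
                ○ open, literals {P=F, S=T}.
              branch 2.1.2.2 (add not T):
                ○ open, literals {P=F, S=T, T=F}.
      branch 2.2 (add Q):
        (((not P and P) iff Q) or (not P and S)): β-rule — branch into ((not P and P) iff Q)  //  (not P and S).
          branch 2.2.1 (add ((not P and P) iff Q)):
            ((not P and P) iff Q): β-rule — branch into (not P and P), Q  //  not (not P and P), not Q.
              branch 2.2.1.1 (add (not P and P), Q):
                (not P and P): α-rule — add not P, P.
                × closes — contains both P and not P.
              branch 2.2.1.2 (add not (not P and P), not Q):
                × closes — contains both Q and not Q.
          branch 2.2.2 (add (not P and S)):
            (not P and S): α-rule — add not P, S.
            ○ open, literals {P=F, Q=T, S=T}.
5 branches closed, 12 open.
Each open branch fixes some atoms; the unmentioned ones are free. Counting distinct full assignments: branch {Q=F, S=T} (P, R, T) contributes 8 new; branch {Q=F, T=F} (P, R, S) contributes 4 new; branch {R=F, S=T} (P, Q, T) contributes 4 new; branch {R=F, T=F} (P, Q, S) contributes 2 new; branch {Q=T, R=F} (P, S, T) contributes 2 new; branch {P=T, Q=F, S=T} (R, T) contributes 0 new; branch {P=F, Q=F, S=T} (R, T) contributes 0 new; branch {P=T, Q=F, T=F} (R, S) contributes 0 new; branch {P=F, Q=F, T=F} (R, S) contributes 0 new; branch {P=F, S=T} (Q, R, T) contributes 2 new; branch {P=F, S=T, T=F} (Q, R) contributes 0 new; branch {P=F, Q=T, S=T} (R, T) contributes 0 new. Total: 22.

22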